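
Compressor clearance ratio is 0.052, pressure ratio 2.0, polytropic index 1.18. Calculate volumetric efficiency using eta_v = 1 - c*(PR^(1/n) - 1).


PR^(1/n) = 2.0^(1/1.18) = 1.79932729
eta_v = 1 - 0.052 * (1.79932729 - 1)
eta_v = 0.9584

0.9584


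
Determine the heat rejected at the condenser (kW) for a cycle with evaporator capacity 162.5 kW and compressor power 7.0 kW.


Q_cond = Q_evap + W
Q_cond = 162.5 + 7.0
Q_cond = 169.5 kW

169.5


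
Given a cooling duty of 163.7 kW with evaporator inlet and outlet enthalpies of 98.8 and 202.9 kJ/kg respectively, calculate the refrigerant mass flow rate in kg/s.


dh = 202.9 - 98.8 = 104.1 kJ/kg
m_dot = Q / dh = 163.7 / 104.1 = 1.5725 kg/s

1.5725


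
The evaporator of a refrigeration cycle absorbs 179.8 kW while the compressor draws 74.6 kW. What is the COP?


COP = Q_evap / W
COP = 179.8 / 74.6
COP = 2.41

2.41


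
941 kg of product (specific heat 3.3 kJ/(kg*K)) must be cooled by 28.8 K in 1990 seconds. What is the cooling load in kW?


Q = m * cp * dT / t
Q = 941 * 3.3 * 28.8 / 1990
Q = 44.941 kW

44.941


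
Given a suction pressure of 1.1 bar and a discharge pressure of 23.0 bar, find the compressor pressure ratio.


PR = P_high / P_low
PR = 23.0 / 1.1
PR = 20.909

20.909


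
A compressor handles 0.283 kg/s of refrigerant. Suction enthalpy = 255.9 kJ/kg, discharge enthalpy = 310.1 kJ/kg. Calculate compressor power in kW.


dh = 310.1 - 255.9 = 54.2 kJ/kg
W = m_dot * dh = 0.283 * 54.2 = 15.34 kW

15.34


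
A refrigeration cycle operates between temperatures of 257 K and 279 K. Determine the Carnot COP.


dT = 279 - 257 = 22 K
COP_carnot = T_cold / dT = 257 / 22
COP_carnot = 11.682

11.682


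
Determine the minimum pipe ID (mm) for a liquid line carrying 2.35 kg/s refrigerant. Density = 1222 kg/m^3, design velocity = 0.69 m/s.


A = m_dot / (rho * v) = 2.35 / (1222 * 0.69) = 0.002787068004 m^2
d = sqrt(4*A/pi) * 1000
d = 59.6 mm

59.6


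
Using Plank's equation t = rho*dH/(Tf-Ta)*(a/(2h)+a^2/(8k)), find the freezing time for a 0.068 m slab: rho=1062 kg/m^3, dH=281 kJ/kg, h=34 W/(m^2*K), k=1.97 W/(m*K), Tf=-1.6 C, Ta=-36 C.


dT = -1.6 - (-36) = 34.4 K
term1 = a/(2h) = 0.068/(2*34) = 0.001
term2 = a^2/(8k) = 0.068^2/(8*1.97) = 0.0002934010152
t = rho*dH*1000/dT * (term1 + term2)
t = 1062*281*1000/34.4 * (0.001 + 0.0002934010152)
t = 11220 s

11220


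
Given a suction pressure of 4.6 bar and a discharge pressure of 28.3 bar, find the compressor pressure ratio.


PR = P_high / P_low
PR = 28.3 / 4.6
PR = 6.152

6.152


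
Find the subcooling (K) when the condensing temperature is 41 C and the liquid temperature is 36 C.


Subcooling = T_cond - T_liquid
Subcooling = 41 - 36
Subcooling = 5 K

5


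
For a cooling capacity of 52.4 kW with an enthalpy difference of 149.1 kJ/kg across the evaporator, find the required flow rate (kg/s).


m_dot = Q / dh
m_dot = 52.4 / 149.1
m_dot = 0.3514 kg/s

0.3514


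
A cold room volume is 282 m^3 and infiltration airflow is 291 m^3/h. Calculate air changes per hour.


ACH = flow / volume
ACH = 291 / 282
ACH = 1.032

1.032


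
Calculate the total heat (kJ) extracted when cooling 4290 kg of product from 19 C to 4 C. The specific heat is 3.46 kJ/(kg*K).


dT = 19 - (4) = 15 K
Q = m * cp * dT = 4290 * 3.46 * 15
Q = 222651 kJ

222651


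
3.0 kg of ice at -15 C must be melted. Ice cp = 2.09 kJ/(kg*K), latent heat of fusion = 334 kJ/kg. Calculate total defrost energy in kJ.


Sensible heat = cp * dT = 2.09 * 15 = 31.35 kJ/kg
Total per kg = 31.35 + 334 = 365.35 kJ/kg
Q = m * total = 3.0 * 365.35
Q = 1096.1 kJ

1096.1


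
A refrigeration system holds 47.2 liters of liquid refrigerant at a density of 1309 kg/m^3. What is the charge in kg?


Charge = V * rho / 1000
Charge = 47.2 * 1309 / 1000
Charge = 61.78 kg

61.78


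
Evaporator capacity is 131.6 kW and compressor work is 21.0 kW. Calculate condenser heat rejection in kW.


Q_cond = Q_evap + W
Q_cond = 131.6 + 21.0
Q_cond = 152.6 kW

152.6


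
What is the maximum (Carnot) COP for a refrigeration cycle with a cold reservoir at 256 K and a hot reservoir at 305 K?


dT = 305 - 256 = 49 K
COP_carnot = T_cold / dT = 256 / 49
COP_carnot = 5.224

5.224


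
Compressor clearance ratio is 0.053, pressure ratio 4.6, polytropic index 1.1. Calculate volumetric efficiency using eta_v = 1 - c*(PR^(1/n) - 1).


PR^(1/n) = 4.6^(1/1.1) = 4.00412033
eta_v = 1 - 0.053 * (4.00412033 - 1)
eta_v = 0.8408

0.8408


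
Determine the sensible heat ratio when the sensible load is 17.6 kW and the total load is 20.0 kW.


SHR = Q_sensible / Q_total
SHR = 17.6 / 20.0
SHR = 0.88

0.88


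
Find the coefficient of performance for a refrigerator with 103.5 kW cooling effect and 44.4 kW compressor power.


COP = Q_evap / W
COP = 103.5 / 44.4
COP = 2.331

2.331


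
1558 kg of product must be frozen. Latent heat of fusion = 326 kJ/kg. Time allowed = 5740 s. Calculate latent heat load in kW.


Q_lat = m * h_fg / t
Q_lat = 1558 * 326 / 5740
Q_lat = 88.49 kW

88.49


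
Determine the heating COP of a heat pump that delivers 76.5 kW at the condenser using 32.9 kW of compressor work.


COP_hp = Q_cond / W
COP_hp = 76.5 / 32.9
COP_hp = 2.325

2.325


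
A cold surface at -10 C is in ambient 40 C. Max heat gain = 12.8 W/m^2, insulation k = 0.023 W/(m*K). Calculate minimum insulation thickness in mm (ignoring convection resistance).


dT = 40 - (-10) = 50 K
thickness = k * dT / q_max * 1000
thickness = 0.023 * 50 / 12.8 * 1000
thickness = 89.8 mm

89.8


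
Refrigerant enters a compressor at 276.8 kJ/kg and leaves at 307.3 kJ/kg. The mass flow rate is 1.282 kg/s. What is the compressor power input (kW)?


dh = 307.3 - 276.8 = 30.5 kJ/kg
W = m_dot * dh = 1.282 * 30.5 = 39.1 kW

39.1


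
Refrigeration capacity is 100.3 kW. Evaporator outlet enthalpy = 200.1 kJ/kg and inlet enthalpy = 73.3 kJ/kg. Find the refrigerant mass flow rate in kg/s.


dh = 200.1 - 73.3 = 126.8 kJ/kg
m_dot = Q / dh = 100.3 / 126.8 = 0.791 kg/s

0.791


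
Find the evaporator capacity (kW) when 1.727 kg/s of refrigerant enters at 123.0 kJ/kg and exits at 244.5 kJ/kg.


dh = 244.5 - 123.0 = 121.5 kJ/kg
Q_evap = m_dot * dh = 1.727 * 121.5
Q_evap = 209.83 kW

209.83


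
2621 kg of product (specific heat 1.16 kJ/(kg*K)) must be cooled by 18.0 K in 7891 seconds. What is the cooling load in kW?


Q = m * cp * dT / t
Q = 2621 * 1.16 * 18.0 / 7891
Q = 6.935 kW

6.935


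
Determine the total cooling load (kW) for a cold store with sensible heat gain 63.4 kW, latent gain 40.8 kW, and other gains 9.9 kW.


Q_total = Q_s + Q_l + Q_misc
Q_total = 63.4 + 40.8 + 9.9
Q_total = 114.1 kW

114.1


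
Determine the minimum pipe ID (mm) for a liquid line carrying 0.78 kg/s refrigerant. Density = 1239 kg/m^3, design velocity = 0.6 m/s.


A = m_dot / (rho * v) = 0.78 / (1239 * 0.6) = 0.001049233253 m^2
d = sqrt(4*A/pi) * 1000
d = 36.6 mm

36.6


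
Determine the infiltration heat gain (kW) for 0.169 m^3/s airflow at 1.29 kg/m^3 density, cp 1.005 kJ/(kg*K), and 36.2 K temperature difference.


Q = V_dot * rho * cp * dT
Q = 0.169 * 1.29 * 1.005 * 36.2
Q = 7.931 kW

7.931


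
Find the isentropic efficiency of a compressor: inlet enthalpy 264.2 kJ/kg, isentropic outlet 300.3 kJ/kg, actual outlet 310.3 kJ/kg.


dh_ideal = 300.3 - 264.2 = 36.1 kJ/kg
dh_actual = 310.3 - 264.2 = 46.1 kJ/kg
eta_s = dh_ideal / dh_actual = 36.1 / 46.1
eta_s = 0.7831

0.7831


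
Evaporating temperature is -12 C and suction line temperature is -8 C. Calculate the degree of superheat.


Superheat = T_suction - T_evap
Superheat = -8 - (-12)
Superheat = 4 K

4


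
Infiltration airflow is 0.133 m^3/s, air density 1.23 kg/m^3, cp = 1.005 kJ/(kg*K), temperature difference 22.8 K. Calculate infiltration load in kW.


Q = V_dot * rho * cp * dT
Q = 0.133 * 1.23 * 1.005 * 22.8
Q = 3.749 kW

3.749


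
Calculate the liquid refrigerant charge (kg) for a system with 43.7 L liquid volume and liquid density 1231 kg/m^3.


Charge = V * rho / 1000
Charge = 43.7 * 1231 / 1000
Charge = 53.79 kg

53.79


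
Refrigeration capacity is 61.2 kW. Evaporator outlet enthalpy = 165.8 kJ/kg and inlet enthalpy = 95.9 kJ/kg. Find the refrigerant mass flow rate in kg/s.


dh = 165.8 - 95.9 = 69.9 kJ/kg
m_dot = Q / dh = 61.2 / 69.9 = 0.8755 kg/s

0.8755


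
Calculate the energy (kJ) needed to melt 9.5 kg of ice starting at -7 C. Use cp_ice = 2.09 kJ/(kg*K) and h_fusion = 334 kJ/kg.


Sensible heat = cp * dT = 2.09 * 7 = 14.63 kJ/kg
Total per kg = 14.63 + 334 = 348.63 kJ/kg
Q = m * total = 9.5 * 348.63
Q = 3312.0 kJ

3312.0


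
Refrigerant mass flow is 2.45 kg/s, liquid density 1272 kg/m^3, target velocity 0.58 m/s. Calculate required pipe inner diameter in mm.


A = m_dot / (rho * v) = 2.45 / (1272 * 0.58) = 0.003320863153 m^2
d = sqrt(4*A/pi) * 1000
d = 65.0 mm

65.0


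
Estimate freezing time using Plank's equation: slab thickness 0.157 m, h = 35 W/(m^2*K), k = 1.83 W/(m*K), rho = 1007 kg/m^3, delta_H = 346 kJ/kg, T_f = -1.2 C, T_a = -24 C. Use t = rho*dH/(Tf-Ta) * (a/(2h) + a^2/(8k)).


dT = -1.2 - (-24) = 22.8 K
term1 = a/(2h) = 0.157/(2*35) = 0.002242857143
term2 = a^2/(8k) = 0.157^2/(8*1.83) = 0.001683674863
t = rho*dH*1000/dT * (term1 + term2)
t = 1007*346*1000/22.8 * (0.002242857143 + 0.001683674863)
t = 60004 s

60004


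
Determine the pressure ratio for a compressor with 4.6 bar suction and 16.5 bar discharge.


PR = P_high / P_low
PR = 16.5 / 4.6
PR = 3.587

3.587


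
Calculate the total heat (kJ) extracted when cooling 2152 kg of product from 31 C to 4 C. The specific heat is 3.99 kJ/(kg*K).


dT = 31 - (4) = 27 K
Q = m * cp * dT = 2152 * 3.99 * 27
Q = 231835 kJ

231835


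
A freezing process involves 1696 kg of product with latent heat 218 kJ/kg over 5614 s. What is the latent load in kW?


Q_lat = m * h_fg / t
Q_lat = 1696 * 218 / 5614
Q_lat = 65.86 kW

65.86


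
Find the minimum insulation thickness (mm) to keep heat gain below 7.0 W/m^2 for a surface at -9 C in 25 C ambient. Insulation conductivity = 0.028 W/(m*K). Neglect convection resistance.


dT = 25 - (-9) = 34 K
thickness = k * dT / q_max * 1000
thickness = 0.028 * 34 / 7.0 * 1000
thickness = 136.0 mm

136.0


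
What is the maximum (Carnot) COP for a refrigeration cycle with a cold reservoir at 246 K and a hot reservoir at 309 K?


dT = 309 - 246 = 63 K
COP_carnot = T_cold / dT = 246 / 63
COP_carnot = 3.905

3.905


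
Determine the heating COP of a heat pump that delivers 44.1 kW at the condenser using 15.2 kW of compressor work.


COP_hp = Q_cond / W
COP_hp = 44.1 / 15.2
COP_hp = 2.901

2.901


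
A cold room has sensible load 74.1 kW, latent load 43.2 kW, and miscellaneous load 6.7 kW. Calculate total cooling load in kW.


Q_total = Q_s + Q_l + Q_misc
Q_total = 74.1 + 43.2 + 6.7
Q_total = 124.0 kW

124.0


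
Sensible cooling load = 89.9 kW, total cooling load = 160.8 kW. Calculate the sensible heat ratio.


SHR = Q_sensible / Q_total
SHR = 89.9 / 160.8
SHR = 0.559

0.559


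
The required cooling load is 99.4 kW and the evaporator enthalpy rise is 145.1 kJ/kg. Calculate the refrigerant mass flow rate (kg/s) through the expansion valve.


m_dot = Q / dh
m_dot = 99.4 / 145.1
m_dot = 0.685 kg/s

0.685


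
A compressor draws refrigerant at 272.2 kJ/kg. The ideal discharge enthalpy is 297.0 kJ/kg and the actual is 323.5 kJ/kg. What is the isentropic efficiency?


dh_ideal = 297.0 - 272.2 = 24.8 kJ/kg
dh_actual = 323.5 - 272.2 = 51.3 kJ/kg
eta_s = dh_ideal / dh_actual = 24.8 / 51.3
eta_s = 0.4834

0.4834


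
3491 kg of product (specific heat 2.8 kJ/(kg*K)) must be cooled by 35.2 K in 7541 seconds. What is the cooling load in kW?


Q = m * cp * dT / t
Q = 3491 * 2.8 * 35.2 / 7541
Q = 45.627 kW

45.627


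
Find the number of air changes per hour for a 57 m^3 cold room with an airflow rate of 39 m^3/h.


ACH = flow / volume
ACH = 39 / 57
ACH = 0.684

0.684


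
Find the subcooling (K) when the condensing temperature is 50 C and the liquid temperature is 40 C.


Subcooling = T_cond - T_liquid
Subcooling = 50 - 40
Subcooling = 10 K

10


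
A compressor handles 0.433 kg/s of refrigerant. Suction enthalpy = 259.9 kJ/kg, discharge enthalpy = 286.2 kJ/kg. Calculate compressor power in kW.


dh = 286.2 - 259.9 = 26.3 kJ/kg
W = m_dot * dh = 0.433 * 26.3 = 11.39 kW

11.39


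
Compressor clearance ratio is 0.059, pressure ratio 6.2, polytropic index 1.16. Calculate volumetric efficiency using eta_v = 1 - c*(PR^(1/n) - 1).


PR^(1/n) = 6.2^(1/1.16) = 4.82054658
eta_v = 1 - 0.059 * (4.82054658 - 1)
eta_v = 0.7746

0.7746


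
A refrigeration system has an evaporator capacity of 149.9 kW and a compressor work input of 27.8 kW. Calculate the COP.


COP = Q_evap / W
COP = 149.9 / 27.8
COP = 5.392

5.392


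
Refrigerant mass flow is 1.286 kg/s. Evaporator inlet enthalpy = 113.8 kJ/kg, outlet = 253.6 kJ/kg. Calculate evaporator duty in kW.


dh = 253.6 - 113.8 = 139.8 kJ/kg
Q_evap = m_dot * dh = 1.286 * 139.8
Q_evap = 179.78 kW

179.78


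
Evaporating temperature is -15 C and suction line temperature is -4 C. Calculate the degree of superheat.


Superheat = T_suction - T_evap
Superheat = -4 - (-15)
Superheat = 11 K

11


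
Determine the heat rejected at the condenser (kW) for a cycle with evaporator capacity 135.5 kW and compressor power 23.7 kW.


Q_cond = Q_evap + W
Q_cond = 135.5 + 23.7
Q_cond = 159.2 kW

159.2


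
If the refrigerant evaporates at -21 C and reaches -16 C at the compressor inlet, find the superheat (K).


Superheat = T_suction - T_evap
Superheat = -16 - (-21)
Superheat = 5 K

5


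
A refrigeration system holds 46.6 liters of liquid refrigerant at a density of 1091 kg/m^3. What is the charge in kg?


Charge = V * rho / 1000
Charge = 46.6 * 1091 / 1000
Charge = 50.84 kg

50.84


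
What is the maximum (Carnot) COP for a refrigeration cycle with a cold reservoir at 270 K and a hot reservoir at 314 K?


dT = 314 - 270 = 44 K
COP_carnot = T_cold / dT = 270 / 44
COP_carnot = 6.136

6.136


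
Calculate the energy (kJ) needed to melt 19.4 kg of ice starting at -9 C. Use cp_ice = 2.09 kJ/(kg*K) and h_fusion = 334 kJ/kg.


Sensible heat = cp * dT = 2.09 * 9 = 18.81 kJ/kg
Total per kg = 18.81 + 334 = 352.81 kJ/kg
Q = m * total = 19.4 * 352.81
Q = 6844.5 kJ

6844.5


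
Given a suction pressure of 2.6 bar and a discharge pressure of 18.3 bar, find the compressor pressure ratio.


PR = P_high / P_low
PR = 18.3 / 2.6
PR = 7.038

7.038


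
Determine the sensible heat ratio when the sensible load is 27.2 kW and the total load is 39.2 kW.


SHR = Q_sensible / Q_total
SHR = 27.2 / 39.2
SHR = 0.694

0.694


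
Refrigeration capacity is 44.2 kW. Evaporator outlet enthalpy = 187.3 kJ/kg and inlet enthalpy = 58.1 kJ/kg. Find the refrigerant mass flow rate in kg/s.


dh = 187.3 - 58.1 = 129.2 kJ/kg
m_dot = Q / dh = 44.2 / 129.2 = 0.3421 kg/s

0.3421


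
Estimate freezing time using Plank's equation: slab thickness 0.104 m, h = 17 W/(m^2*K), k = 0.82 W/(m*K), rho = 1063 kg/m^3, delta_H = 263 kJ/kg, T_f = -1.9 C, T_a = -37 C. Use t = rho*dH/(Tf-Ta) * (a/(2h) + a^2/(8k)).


dT = -1.9 - (-37) = 35.1 K
term1 = a/(2h) = 0.104/(2*17) = 0.003058823529
term2 = a^2/(8k) = 0.104^2/(8*0.82) = 0.001648780488
t = rho*dH*1000/dT * (term1 + term2)
t = 1063*263*1000/35.1 * (0.003058823529 + 0.001648780488)
t = 37496 s

37496


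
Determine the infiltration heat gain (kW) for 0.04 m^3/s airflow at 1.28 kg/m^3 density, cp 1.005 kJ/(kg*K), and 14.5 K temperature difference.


Q = V_dot * rho * cp * dT
Q = 0.04 * 1.28 * 1.005 * 14.5
Q = 0.746 kW

0.746


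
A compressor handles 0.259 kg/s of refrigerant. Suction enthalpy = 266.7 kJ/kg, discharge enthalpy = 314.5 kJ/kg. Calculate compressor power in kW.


dh = 314.5 - 266.7 = 47.8 kJ/kg
W = m_dot * dh = 0.259 * 47.8 = 12.38 kW

12.38


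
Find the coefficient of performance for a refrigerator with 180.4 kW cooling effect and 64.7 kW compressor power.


COP = Q_evap / W
COP = 180.4 / 64.7
COP = 2.788

2.788


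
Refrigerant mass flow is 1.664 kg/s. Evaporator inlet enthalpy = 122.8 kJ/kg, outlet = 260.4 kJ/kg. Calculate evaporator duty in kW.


dh = 260.4 - 122.8 = 137.6 kJ/kg
Q_evap = m_dot * dh = 1.664 * 137.6
Q_evap = 228.97 kW

228.97


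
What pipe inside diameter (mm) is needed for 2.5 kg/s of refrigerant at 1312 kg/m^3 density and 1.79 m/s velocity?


A = m_dot / (rho * v) = 2.5 / (1312 * 1.79) = 0.001064518327 m^2
d = sqrt(4*A/pi) * 1000
d = 36.8 mm

36.8


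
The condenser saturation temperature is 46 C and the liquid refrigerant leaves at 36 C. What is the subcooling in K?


Subcooling = T_cond - T_liquid
Subcooling = 46 - 36
Subcooling = 10 K

10


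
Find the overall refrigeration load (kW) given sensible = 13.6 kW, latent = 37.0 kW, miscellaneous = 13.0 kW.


Q_total = Q_s + Q_l + Q_misc
Q_total = 13.6 + 37.0 + 13.0
Q_total = 63.6 kW

63.6


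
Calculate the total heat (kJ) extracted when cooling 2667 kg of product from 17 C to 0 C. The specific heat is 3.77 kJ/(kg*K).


dT = 17 - (0) = 17 K
Q = m * cp * dT = 2667 * 3.77 * 17
Q = 170928 kJ

170928


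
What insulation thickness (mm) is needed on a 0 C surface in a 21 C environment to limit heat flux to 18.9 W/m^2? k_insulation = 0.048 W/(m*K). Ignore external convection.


dT = 21 - (0) = 21 K
thickness = k * dT / q_max * 1000
thickness = 0.048 * 21 / 18.9 * 1000
thickness = 53.3 mm

53.3


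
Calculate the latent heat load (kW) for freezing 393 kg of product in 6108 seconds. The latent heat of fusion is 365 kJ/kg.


Q_lat = m * h_fg / t
Q_lat = 393 * 365 / 6108
Q_lat = 23.48 kW

23.48


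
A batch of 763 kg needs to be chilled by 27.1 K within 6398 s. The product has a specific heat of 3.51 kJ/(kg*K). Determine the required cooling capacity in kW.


Q = m * cp * dT / t
Q = 763 * 3.51 * 27.1 / 6398
Q = 11.344 kW

11.344


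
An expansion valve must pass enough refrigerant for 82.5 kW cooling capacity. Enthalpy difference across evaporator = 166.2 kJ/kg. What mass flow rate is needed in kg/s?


m_dot = Q / dh
m_dot = 82.5 / 166.2
m_dot = 0.4964 kg/s

0.4964


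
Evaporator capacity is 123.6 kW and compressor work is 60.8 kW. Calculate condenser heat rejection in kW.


Q_cond = Q_evap + W
Q_cond = 123.6 + 60.8
Q_cond = 184.4 kW

184.4


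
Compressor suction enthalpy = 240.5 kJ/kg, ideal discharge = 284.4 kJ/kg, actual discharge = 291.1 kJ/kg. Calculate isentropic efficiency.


dh_ideal = 284.4 - 240.5 = 43.9 kJ/kg
dh_actual = 291.1 - 240.5 = 50.6 kJ/kg
eta_s = dh_ideal / dh_actual = 43.9 / 50.6
eta_s = 0.8676

0.8676


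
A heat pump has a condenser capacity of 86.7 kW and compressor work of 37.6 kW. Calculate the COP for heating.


COP_hp = Q_cond / W
COP_hp = 86.7 / 37.6
COP_hp = 2.306

2.306


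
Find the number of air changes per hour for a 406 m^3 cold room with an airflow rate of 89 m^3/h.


ACH = flow / volume
ACH = 89 / 406
ACH = 0.219

0.219


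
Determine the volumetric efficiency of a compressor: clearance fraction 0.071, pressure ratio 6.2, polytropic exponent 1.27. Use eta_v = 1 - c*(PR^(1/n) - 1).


PR^(1/n) = 6.2^(1/1.27) = 4.2065927
eta_v = 1 - 0.071 * (4.2065927 - 1)
eta_v = 0.7723

0.7723


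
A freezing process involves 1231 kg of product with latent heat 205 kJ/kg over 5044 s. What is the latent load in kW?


Q_lat = m * h_fg / t
Q_lat = 1231 * 205 / 5044
Q_lat = 50.03 kW

50.03


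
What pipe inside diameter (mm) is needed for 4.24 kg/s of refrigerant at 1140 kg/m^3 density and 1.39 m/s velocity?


A = m_dot / (rho * v) = 4.24 / (1140 * 1.39) = 0.002675754134 m^2
d = sqrt(4*A/pi) * 1000
d = 58.4 mm

58.4


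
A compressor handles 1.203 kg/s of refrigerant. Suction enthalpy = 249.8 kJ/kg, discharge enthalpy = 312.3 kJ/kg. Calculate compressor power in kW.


dh = 312.3 - 249.8 = 62.5 kJ/kg
W = m_dot * dh = 1.203 * 62.5 = 75.19 kW

75.19


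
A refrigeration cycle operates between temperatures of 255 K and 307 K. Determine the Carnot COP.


dT = 307 - 255 = 52 K
COP_carnot = T_cold / dT = 255 / 52
COP_carnot = 4.904

4.904


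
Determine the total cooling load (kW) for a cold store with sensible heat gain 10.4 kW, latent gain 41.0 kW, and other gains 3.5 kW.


Q_total = Q_s + Q_l + Q_misc
Q_total = 10.4 + 41.0 + 3.5
Q_total = 54.9 kW

54.9


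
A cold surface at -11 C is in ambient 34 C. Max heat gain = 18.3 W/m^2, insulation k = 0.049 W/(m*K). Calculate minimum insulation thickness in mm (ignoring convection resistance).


dT = 34 - (-11) = 45 K
thickness = k * dT / q_max * 1000
thickness = 0.049 * 45 / 18.3 * 1000
thickness = 120.5 mm

120.5


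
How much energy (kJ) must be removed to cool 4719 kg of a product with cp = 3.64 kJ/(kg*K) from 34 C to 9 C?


dT = 34 - (9) = 25 K
Q = m * cp * dT = 4719 * 3.64 * 25
Q = 429429 kJ

429429


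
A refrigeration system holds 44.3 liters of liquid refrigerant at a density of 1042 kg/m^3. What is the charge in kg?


Charge = V * rho / 1000
Charge = 44.3 * 1042 / 1000
Charge = 46.16 kg

46.16


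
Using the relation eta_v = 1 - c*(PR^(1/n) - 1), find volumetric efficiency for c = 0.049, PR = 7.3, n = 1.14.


PR^(1/n) = 7.3^(1/1.14) = 5.7187453
eta_v = 1 - 0.049 * (5.7187453 - 1)
eta_v = 0.7688

0.7688


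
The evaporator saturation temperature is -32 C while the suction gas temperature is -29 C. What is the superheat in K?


Superheat = T_suction - T_evap
Superheat = -29 - (-32)
Superheat = 3 K

3


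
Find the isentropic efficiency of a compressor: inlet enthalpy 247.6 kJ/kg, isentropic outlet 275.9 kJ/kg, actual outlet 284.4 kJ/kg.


dh_ideal = 275.9 - 247.6 = 28.3 kJ/kg
dh_actual = 284.4 - 247.6 = 36.8 kJ/kg
eta_s = dh_ideal / dh_actual = 28.3 / 36.8
eta_s = 0.769

0.769


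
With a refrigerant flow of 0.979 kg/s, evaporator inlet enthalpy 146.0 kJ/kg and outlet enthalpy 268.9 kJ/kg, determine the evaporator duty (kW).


dh = 268.9 - 146.0 = 122.9 kJ/kg
Q_evap = m_dot * dh = 0.979 * 122.9
Q_evap = 120.32 kW

120.32


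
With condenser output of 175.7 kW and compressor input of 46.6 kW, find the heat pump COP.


COP_hp = Q_cond / W
COP_hp = 175.7 / 46.6
COP_hp = 3.77

3.77


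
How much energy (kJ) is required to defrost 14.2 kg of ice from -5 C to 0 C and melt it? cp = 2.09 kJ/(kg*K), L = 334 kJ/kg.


Sensible heat = cp * dT = 2.09 * 5 = 10.45 kJ/kg
Total per kg = 10.45 + 334 = 344.45 kJ/kg
Q = m * total = 14.2 * 344.45
Q = 4891.2 kJ

4891.2


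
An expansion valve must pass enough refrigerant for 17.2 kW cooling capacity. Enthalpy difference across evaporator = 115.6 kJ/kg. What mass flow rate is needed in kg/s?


m_dot = Q / dh
m_dot = 17.2 / 115.6
m_dot = 0.1488 kg/s

0.1488


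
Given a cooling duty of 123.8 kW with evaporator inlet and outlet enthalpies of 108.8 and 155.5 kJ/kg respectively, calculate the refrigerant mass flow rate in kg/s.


dh = 155.5 - 108.8 = 46.7 kJ/kg
m_dot = Q / dh = 123.8 / 46.7 = 2.651 kg/s

2.651


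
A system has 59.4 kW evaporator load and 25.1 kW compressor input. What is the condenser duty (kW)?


Q_cond = Q_evap + W
Q_cond = 59.4 + 25.1
Q_cond = 84.5 kW

84.5


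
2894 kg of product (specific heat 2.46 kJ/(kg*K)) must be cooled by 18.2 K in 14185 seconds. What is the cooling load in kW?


Q = m * cp * dT / t
Q = 2894 * 2.46 * 18.2 / 14185
Q = 9.134 kW

9.134


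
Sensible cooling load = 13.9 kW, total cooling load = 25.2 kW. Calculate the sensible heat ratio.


SHR = Q_sensible / Q_total
SHR = 13.9 / 25.2
SHR = 0.552

0.552


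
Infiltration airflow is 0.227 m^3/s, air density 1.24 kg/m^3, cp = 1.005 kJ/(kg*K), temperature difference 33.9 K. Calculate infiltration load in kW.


Q = V_dot * rho * cp * dT
Q = 0.227 * 1.24 * 1.005 * 33.9
Q = 9.59 kW

9.59


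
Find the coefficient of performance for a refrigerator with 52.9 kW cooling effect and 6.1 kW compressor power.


COP = Q_evap / W
COP = 52.9 / 6.1
COP = 8.672

8.672


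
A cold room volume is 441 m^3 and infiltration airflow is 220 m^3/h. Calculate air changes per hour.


ACH = flow / volume
ACH = 220 / 441
ACH = 0.499

0.499


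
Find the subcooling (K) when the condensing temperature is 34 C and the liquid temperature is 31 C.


Subcooling = T_cond - T_liquid
Subcooling = 34 - 31
Subcooling = 3 K

3


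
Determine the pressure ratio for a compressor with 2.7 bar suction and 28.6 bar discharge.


PR = P_high / P_low
PR = 28.6 / 2.7
PR = 10.593

10.593


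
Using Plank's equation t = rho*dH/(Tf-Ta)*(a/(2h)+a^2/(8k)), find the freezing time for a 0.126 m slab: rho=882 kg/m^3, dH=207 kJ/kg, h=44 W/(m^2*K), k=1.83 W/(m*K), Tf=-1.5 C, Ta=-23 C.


dT = -1.5 - (-23) = 21.5 K
term1 = a/(2h) = 0.126/(2*44) = 0.001431818182
term2 = a^2/(8k) = 0.126^2/(8*1.83) = 0.00108442623
t = rho*dH*1000/dT * (term1 + term2)
t = 882*207*1000/21.5 * (0.001431818182 + 0.00108442623)
t = 21367 s

21367


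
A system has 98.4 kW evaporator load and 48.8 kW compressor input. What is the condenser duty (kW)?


Q_cond = Q_evap + W
Q_cond = 98.4 + 48.8
Q_cond = 147.2 kW

147.2


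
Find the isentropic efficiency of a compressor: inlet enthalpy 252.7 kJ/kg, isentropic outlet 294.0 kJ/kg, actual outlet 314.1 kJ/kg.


dh_ideal = 294.0 - 252.7 = 41.3 kJ/kg
dh_actual = 314.1 - 252.7 = 61.4 kJ/kg
eta_s = dh_ideal / dh_actual = 41.3 / 61.4
eta_s = 0.6726

0.6726


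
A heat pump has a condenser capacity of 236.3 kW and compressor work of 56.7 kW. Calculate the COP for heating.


COP_hp = Q_cond / W
COP_hp = 236.3 / 56.7
COP_hp = 4.168

4.168


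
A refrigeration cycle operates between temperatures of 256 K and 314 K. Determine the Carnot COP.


dT = 314 - 256 = 58 K
COP_carnot = T_cold / dT = 256 / 58
COP_carnot = 4.414

4.414


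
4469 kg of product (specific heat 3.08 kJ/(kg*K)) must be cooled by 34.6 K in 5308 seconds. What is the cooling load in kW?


Q = m * cp * dT / t
Q = 4469 * 3.08 * 34.6 / 5308
Q = 89.724 kW

89.724


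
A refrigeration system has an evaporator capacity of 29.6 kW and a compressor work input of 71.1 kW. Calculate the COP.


COP = Q_evap / W
COP = 29.6 / 71.1
COP = 0.416

0.416


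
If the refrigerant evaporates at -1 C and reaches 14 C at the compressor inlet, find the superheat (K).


Superheat = T_suction - T_evap
Superheat = 14 - (-1)
Superheat = 15 K

15


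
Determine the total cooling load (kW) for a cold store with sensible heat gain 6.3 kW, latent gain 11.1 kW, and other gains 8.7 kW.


Q_total = Q_s + Q_l + Q_misc
Q_total = 6.3 + 11.1 + 8.7
Q_total = 26.1 kW

26.1


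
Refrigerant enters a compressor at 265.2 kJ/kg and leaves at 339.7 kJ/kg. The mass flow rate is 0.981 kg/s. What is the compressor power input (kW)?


dh = 339.7 - 265.2 = 74.5 kJ/kg
W = m_dot * dh = 0.981 * 74.5 = 73.08 kW

73.08


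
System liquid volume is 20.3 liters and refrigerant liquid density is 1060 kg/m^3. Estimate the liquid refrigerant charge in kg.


Charge = V * rho / 1000
Charge = 20.3 * 1060 / 1000
Charge = 21.52 kg

21.52


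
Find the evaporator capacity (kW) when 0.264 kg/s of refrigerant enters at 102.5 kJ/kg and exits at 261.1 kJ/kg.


dh = 261.1 - 102.5 = 158.6 kJ/kg
Q_evap = m_dot * dh = 0.264 * 158.6
Q_evap = 41.87 kW

41.87


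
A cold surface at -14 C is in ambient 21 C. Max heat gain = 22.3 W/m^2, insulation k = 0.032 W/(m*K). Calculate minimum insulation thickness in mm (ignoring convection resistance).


dT = 21 - (-14) = 35 K
thickness = k * dT / q_max * 1000
thickness = 0.032 * 35 / 22.3 * 1000
thickness = 50.2 mm

50.2


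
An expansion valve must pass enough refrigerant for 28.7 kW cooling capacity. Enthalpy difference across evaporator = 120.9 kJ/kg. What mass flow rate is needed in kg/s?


m_dot = Q / dh
m_dot = 28.7 / 120.9
m_dot = 0.2374 kg/s

0.2374


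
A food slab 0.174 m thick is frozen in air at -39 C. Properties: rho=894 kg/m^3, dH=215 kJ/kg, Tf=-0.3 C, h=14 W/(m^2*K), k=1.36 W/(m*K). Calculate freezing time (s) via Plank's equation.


dT = -0.3 - (-39) = 38.7 K
term1 = a/(2h) = 0.174/(2*14) = 0.006214285714
term2 = a^2/(8k) = 0.174^2/(8*1.36) = 0.002782720588
t = rho*dH*1000/dT * (term1 + term2)
t = 894*215*1000/38.7 * (0.006214285714 + 0.002782720588)
t = 44685 s

44685


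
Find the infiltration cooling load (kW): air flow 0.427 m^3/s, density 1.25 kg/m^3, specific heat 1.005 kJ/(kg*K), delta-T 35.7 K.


Q = V_dot * rho * cp * dT
Q = 0.427 * 1.25 * 1.005 * 35.7
Q = 19.15 kW

19.15


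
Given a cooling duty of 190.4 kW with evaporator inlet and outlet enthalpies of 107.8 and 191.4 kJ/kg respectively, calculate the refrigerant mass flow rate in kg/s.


dh = 191.4 - 107.8 = 83.6 kJ/kg
m_dot = Q / dh = 190.4 / 83.6 = 2.2775 kg/s

2.2775


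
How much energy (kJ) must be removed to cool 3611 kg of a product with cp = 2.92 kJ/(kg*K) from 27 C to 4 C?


dT = 27 - (4) = 23 K
Q = m * cp * dT = 3611 * 2.92 * 23
Q = 242515 kJ

242515


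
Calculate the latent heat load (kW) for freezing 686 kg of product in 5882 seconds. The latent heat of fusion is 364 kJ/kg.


Q_lat = m * h_fg / t
Q_lat = 686 * 364 / 5882
Q_lat = 42.45 kW

42.45


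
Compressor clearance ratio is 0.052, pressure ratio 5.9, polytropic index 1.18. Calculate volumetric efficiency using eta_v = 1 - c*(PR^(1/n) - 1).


PR^(1/n) = 5.9^(1/1.18) = 4.50053783
eta_v = 1 - 0.052 * (4.50053783 - 1)
eta_v = 0.818

0.818


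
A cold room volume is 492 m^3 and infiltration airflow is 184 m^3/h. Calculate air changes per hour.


ACH = flow / volume
ACH = 184 / 492
ACH = 0.374

0.374


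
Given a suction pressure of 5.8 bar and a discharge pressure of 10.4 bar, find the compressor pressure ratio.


PR = P_high / P_low
PR = 10.4 / 5.8
PR = 1.793

1.793


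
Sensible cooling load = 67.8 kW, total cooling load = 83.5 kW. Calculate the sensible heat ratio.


SHR = Q_sensible / Q_total
SHR = 67.8 / 83.5
SHR = 0.812

0.812


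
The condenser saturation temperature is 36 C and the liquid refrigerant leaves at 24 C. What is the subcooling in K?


Subcooling = T_cond - T_liquid
Subcooling = 36 - 24
Subcooling = 12 K

12


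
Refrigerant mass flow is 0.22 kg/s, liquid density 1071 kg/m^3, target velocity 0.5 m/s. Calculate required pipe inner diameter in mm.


A = m_dot / (rho * v) = 0.22 / (1071 * 0.5) = 0.0004108309991 m^2
d = sqrt(4*A/pi) * 1000
d = 22.9 mm

22.9


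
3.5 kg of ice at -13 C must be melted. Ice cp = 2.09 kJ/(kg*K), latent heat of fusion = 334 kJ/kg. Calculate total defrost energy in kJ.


Sensible heat = cp * dT = 2.09 * 13 = 27.17 kJ/kg
Total per kg = 27.17 + 334 = 361.17 kJ/kg
Q = m * total = 3.5 * 361.17
Q = 1264.1 kJ

1264.1


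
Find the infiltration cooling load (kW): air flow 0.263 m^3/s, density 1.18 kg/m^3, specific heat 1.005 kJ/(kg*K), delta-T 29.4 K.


Q = V_dot * rho * cp * dT
Q = 0.263 * 1.18 * 1.005 * 29.4
Q = 9.17 kW

9.17


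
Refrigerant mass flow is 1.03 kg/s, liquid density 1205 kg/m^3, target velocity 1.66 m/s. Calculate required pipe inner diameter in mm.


A = m_dot / (rho * v) = 1.03 / (1205 * 1.66) = 0.0005149227616 m^2
d = sqrt(4*A/pi) * 1000
d = 25.6 mm

25.6


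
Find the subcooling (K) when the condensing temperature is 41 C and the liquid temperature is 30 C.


Subcooling = T_cond - T_liquid
Subcooling = 41 - 30
Subcooling = 11 K

11


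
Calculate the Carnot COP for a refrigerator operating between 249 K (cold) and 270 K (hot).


dT = 270 - 249 = 21 K
COP_carnot = T_cold / dT = 249 / 21
COP_carnot = 11.857

11.857


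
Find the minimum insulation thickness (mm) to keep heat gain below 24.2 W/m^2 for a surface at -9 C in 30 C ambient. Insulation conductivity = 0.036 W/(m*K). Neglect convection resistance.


dT = 30 - (-9) = 39 K
thickness = k * dT / q_max * 1000
thickness = 0.036 * 39 / 24.2 * 1000
thickness = 58.0 mm

58.0


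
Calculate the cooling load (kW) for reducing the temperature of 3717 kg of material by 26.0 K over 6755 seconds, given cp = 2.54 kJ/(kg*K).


Q = m * cp * dT / t
Q = 3717 * 2.54 * 26.0 / 6755
Q = 36.339 kW

36.339


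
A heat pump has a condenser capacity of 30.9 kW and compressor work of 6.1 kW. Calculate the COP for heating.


COP_hp = Q_cond / W
COP_hp = 30.9 / 6.1
COP_hp = 5.066

5.066


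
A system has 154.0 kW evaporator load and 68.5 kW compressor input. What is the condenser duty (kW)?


Q_cond = Q_evap + W
Q_cond = 154.0 + 68.5
Q_cond = 222.5 kW

222.5


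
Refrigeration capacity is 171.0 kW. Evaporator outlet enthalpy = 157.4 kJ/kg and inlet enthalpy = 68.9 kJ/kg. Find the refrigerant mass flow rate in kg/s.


dh = 157.4 - 68.9 = 88.5 kJ/kg
m_dot = Q / dh = 171.0 / 88.5 = 1.9322 kg/s

1.9322


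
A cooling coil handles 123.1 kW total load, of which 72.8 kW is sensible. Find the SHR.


SHR = Q_sensible / Q_total
SHR = 72.8 / 123.1
SHR = 0.591

0.591


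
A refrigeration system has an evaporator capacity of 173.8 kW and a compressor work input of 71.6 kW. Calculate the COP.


COP = Q_evap / W
COP = 173.8 / 71.6
COP = 2.427

2.427


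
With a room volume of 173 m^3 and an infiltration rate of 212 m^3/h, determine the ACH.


ACH = flow / volume
ACH = 212 / 173
ACH = 1.225

1.225


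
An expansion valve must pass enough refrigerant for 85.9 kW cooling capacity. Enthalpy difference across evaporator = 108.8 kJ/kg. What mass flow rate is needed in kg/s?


m_dot = Q / dh
m_dot = 85.9 / 108.8
m_dot = 0.7895 kg/s

0.7895


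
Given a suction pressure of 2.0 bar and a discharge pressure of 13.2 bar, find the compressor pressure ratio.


PR = P_high / P_low
PR = 13.2 / 2.0
PR = 6.6

6.6


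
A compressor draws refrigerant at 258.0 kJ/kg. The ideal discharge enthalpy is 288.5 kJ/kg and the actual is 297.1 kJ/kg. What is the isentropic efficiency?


dh_ideal = 288.5 - 258.0 = 30.5 kJ/kg
dh_actual = 297.1 - 258.0 = 39.1 kJ/kg
eta_s = dh_ideal / dh_actual = 30.5 / 39.1
eta_s = 0.7801

0.7801


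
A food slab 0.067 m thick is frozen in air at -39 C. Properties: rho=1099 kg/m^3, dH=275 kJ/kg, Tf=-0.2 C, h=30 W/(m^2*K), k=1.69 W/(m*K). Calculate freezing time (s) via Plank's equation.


dT = -0.2 - (-39) = 38.8 K
term1 = a/(2h) = 0.067/(2*30) = 0.001116666667
term2 = a^2/(8k) = 0.067^2/(8*1.69) = 0.0003320266272
t = rho*dH*1000/dT * (term1 + term2)
t = 1099*275*1000/38.8 * (0.001116666667 + 0.0003320266272)
t = 11284 s

11284


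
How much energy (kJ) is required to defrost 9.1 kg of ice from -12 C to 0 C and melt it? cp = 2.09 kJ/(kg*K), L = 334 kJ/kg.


Sensible heat = cp * dT = 2.09 * 12 = 25.08 kJ/kg
Total per kg = 25.08 + 334 = 359.08 kJ/kg
Q = m * total = 9.1 * 359.08
Q = 3267.6 kJ

3267.6


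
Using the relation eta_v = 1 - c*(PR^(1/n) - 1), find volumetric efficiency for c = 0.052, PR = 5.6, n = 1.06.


PR^(1/n) = 5.6^(1/1.06) = 5.07969646
eta_v = 1 - 0.052 * (5.07969646 - 1)
eta_v = 0.7879

0.7879


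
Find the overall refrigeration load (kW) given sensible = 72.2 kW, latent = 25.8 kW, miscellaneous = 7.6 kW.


Q_total = Q_s + Q_l + Q_misc
Q_total = 72.2 + 25.8 + 7.6
Q_total = 105.6 kW

105.6


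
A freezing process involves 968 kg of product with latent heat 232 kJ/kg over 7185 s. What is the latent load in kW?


Q_lat = m * h_fg / t
Q_lat = 968 * 232 / 7185
Q_lat = 31.26 kW

31.26


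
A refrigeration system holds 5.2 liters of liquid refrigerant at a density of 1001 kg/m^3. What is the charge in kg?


Charge = V * rho / 1000
Charge = 5.2 * 1001 / 1000
Charge = 5.21 kg

5.21


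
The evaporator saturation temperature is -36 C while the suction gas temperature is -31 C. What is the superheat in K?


Superheat = T_suction - T_evap
Superheat = -31 - (-36)
Superheat = 5 K

5


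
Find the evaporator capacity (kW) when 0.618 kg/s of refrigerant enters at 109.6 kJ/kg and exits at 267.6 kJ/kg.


dh = 267.6 - 109.6 = 158.0 kJ/kg
Q_evap = m_dot * dh = 0.618 * 158.0
Q_evap = 97.64 kW

97.64


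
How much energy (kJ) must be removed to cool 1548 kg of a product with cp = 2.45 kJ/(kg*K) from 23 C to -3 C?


dT = 23 - (-3) = 26 K
Q = m * cp * dT = 1548 * 2.45 * 26
Q = 98608 kJ

98608


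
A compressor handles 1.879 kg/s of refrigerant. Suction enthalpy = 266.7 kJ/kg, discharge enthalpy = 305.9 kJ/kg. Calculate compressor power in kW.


dh = 305.9 - 266.7 = 39.2 kJ/kg
W = m_dot * dh = 1.879 * 39.2 = 73.66 kW

73.66


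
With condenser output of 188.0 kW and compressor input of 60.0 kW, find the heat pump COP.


COP_hp = Q_cond / W
COP_hp = 188.0 / 60.0
COP_hp = 3.133

3.133


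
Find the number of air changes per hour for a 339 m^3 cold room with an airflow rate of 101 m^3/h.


ACH = flow / volume
ACH = 101 / 339
ACH = 0.298

0.298


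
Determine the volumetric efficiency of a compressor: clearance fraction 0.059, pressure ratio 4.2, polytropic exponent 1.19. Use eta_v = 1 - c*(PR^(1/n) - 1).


PR^(1/n) = 4.2^(1/1.19) = 3.3399418
eta_v = 1 - 0.059 * (3.3399418 - 1)
eta_v = 0.8619

0.8619


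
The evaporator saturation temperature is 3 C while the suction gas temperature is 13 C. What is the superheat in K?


Superheat = T_suction - T_evap
Superheat = 13 - (3)
Superheat = 10 K

10


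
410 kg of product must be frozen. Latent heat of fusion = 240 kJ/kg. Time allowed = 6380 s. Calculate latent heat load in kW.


Q_lat = m * h_fg / t
Q_lat = 410 * 240 / 6380
Q_lat = 15.42 kW

15.42


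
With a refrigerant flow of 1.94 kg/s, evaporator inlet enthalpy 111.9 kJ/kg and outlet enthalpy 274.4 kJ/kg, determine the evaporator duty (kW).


dh = 274.4 - 111.9 = 162.5 kJ/kg
Q_evap = m_dot * dh = 1.94 * 162.5
Q_evap = 315.25 kW

315.25


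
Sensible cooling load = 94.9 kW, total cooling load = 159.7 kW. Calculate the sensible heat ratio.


SHR = Q_sensible / Q_total
SHR = 94.9 / 159.7
SHR = 0.594

0.594


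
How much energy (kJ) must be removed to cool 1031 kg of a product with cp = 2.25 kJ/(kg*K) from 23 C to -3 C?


dT = 23 - (-3) = 26 K
Q = m * cp * dT = 1031 * 2.25 * 26
Q = 60314 kJ

60314


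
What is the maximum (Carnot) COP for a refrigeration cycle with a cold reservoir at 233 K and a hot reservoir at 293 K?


dT = 293 - 233 = 60 K
COP_carnot = T_cold / dT = 233 / 60
COP_carnot = 3.883

3.883


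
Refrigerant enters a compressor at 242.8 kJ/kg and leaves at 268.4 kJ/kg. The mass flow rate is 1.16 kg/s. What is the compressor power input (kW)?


dh = 268.4 - 242.8 = 25.6 kJ/kg
W = m_dot * dh = 1.16 * 25.6 = 29.7 kW

29.7


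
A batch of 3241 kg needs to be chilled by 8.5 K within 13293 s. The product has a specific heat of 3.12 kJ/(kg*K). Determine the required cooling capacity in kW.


Q = m * cp * dT / t
Q = 3241 * 3.12 * 8.5 / 13293
Q = 6.466 kW

6.466


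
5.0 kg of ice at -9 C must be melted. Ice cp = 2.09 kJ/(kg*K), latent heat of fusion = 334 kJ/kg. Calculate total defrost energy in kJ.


Sensible heat = cp * dT = 2.09 * 9 = 18.81 kJ/kg
Total per kg = 18.81 + 334 = 352.81 kJ/kg
Q = m * total = 5.0 * 352.81
Q = 1764.1 kJ

1764.1


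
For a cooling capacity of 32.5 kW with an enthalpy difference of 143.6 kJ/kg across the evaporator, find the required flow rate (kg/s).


m_dot = Q / dh
m_dot = 32.5 / 143.6
m_dot = 0.2263 kg/s

0.2263


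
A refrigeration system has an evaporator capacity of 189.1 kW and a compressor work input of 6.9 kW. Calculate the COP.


COP = Q_evap / W
COP = 189.1 / 6.9
COP = 27.406

27.406


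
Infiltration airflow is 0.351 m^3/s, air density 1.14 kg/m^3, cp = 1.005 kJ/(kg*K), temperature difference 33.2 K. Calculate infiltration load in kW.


Q = V_dot * rho * cp * dT
Q = 0.351 * 1.14 * 1.005 * 33.2
Q = 13.351 kW

13.351
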